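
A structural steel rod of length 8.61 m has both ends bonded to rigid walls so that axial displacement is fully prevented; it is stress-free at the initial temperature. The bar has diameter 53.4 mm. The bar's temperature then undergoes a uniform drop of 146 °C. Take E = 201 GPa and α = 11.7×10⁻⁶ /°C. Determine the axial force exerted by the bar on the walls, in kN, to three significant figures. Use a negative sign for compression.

Free thermal expansion αLΔT = 11.7e-6 · 8610 · -146 = -14.71 mm.
The walls impose strain ε = −(-14.71)/8610 = 1.7082e-03; σ = Eε = 201000 · 1.7082e-03 = 343.3 MPa.
Wall reaction R = σ·A = 343.3·2240 = 769000 N = 769 kN.

769 kN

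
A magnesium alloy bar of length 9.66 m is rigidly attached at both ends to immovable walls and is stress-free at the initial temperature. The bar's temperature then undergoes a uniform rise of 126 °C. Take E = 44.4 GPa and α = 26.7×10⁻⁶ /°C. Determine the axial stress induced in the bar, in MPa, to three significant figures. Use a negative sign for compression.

-149 MPa

Free thermal expansion αLΔT = 26.7e-6 · 9660 · 126 = 32.5 mm.
The walls impose strain ε = −(32.5)/9660 = -3.3642e-03; σ = Eε = 44400 · -3.3642e-03 = -149.4 MPa.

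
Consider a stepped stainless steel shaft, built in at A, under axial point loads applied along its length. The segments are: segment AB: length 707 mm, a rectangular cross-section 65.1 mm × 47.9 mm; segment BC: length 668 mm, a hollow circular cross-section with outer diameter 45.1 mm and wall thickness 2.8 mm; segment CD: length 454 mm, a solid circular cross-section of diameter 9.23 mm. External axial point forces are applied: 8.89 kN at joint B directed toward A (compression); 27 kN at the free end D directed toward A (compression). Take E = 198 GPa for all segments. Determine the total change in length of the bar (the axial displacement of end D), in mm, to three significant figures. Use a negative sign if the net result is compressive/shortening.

-1.21 mm

Internal axial forces (sectioning from the free end, tension +): N_CD = -27 kN, N_BC = -27 kN, N_AB = -35.89 kN.
A_AB = 3118 mm².
A_BC = 372.1 mm².
A_CD = 66.91 mm².
δ_AB = -35890·707/(3118·198000) = -0.0411 mm
δ_BC = -27000·668/(372.1·198000) = -0.2448 mm
δ_CD = -27000·454/(66.91·198000) = -0.9253 mm
δ = Σδ_i = -1.211 mm.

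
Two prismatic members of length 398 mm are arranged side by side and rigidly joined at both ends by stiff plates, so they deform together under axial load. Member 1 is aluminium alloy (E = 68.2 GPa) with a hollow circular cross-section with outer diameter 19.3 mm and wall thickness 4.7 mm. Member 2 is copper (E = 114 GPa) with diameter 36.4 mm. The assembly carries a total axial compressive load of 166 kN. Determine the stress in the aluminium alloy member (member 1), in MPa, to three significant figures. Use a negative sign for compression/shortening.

-84.9 MPa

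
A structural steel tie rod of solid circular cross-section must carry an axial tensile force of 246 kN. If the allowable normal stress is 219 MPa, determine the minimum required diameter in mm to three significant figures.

37.8 mm

Required area A ≥ P/σ_allow = 246000/219 = 1123 mm².
For a solid circular section, d ≥ √(4A/π) = 37.82 mm.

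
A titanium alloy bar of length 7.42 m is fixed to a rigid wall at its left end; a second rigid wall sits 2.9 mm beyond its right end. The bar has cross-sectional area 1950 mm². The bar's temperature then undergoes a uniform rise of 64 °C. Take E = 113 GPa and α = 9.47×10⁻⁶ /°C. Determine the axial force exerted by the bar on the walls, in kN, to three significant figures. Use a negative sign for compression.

Free thermal expansion αLΔT = 9.47e-6 · 7420 · 64 = 4.497 mm.
The walls engage after the gap closes; constrained expansion = 4.497 − 2.9 = 1.597 mm.
The walls impose strain ε = −(1.597)/7420 = -2.1524e-04; σ = Eε = 113000 · -2.1524e-04 = -24.32 MPa.
Wall reaction R = σ·A = -24.32·1950 = -47430 N = -47.43 kN.

-47.4 kN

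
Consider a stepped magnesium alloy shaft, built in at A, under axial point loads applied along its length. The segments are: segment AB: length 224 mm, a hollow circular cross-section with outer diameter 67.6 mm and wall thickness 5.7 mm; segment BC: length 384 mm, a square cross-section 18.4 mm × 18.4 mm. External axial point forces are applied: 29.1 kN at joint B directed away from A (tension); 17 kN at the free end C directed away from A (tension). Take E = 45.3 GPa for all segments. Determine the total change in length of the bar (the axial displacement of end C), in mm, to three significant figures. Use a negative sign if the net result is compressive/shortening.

0.631 mm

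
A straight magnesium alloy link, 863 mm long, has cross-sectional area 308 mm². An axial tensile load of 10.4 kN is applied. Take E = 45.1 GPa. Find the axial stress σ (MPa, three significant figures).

33.8 MPa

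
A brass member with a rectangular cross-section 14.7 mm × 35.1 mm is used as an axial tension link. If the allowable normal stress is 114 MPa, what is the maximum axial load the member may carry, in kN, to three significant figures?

58.8 kN

A = 516 mm².
P_max = σ_allow · A = 114 · 516 = 58820 N = 58.82 kN.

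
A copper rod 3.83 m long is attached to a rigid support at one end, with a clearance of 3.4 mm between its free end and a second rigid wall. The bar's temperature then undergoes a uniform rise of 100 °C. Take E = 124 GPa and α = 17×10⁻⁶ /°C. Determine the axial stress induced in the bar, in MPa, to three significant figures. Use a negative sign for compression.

-101 MPa

Free thermal expansion αLΔT = 17e-6 · 3830 · 100 = 6.511 mm.
The walls engage after the gap closes; constrained expansion = 6.511 − 3.4 = 3.111 mm.
The walls impose strain ε = −(3.111)/3830 = -8.1227e-04; σ = Eε = 124000 · -8.1227e-04 = -100.7 MPa.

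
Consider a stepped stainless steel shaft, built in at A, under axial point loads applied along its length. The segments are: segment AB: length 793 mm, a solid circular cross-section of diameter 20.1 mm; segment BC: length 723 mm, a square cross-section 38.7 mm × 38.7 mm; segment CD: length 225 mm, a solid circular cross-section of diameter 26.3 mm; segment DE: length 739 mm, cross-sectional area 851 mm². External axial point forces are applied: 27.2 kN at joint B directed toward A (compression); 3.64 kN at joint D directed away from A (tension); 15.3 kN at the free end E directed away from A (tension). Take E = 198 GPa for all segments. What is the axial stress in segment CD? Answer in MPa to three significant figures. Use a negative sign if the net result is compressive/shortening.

Internal axial forces (sectioning from the free end, tension +): N_DE = 15.3 kN, N_CD = 18.94 kN, N_BC = 18.94 kN, N_AB = -8.26 kN.
A_CD = 543.3 mm².
σ_CD = N_CD/A_CD = 18940/543.3 = 34.86 MPa.

34.9 MPa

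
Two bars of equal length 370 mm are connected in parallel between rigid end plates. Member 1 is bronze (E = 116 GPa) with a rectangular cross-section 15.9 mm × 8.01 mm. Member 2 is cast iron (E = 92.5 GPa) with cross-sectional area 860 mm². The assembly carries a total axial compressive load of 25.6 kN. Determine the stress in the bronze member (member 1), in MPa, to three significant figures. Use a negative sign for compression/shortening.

-31.5 MPa

A_1 = 127.4 mm².
Equal strain + equilibrium ⇒ each member carries load in proportion to AE: A₁E₁ = 14770000 N, A₂E₂ = 79550000 N, ΣAE = 94320000 N.
σ₁ = P·E₁/ΣAE = -25600·116000/94320000 = -31.48 MPa.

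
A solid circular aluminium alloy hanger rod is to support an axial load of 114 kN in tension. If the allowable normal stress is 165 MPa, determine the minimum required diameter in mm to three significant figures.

29.7 mm

Required area A ≥ P/σ_allow = 114000/165 = 690.9 mm².
For a solid circular section, d ≥ √(4A/π) = 29.66 mm.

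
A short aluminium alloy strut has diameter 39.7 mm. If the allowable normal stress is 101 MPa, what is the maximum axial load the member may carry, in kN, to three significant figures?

A = 1238 mm².
P_max = σ_allow · A = 101 · 1238 = 125000 N = 125 kN.

125 kN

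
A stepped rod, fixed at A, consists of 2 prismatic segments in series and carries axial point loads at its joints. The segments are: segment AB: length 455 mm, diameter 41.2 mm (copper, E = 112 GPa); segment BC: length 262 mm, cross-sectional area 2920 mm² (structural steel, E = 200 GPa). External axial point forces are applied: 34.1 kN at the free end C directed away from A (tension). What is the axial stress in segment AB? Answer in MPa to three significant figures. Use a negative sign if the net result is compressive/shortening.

25.6 MPa

Internal axial forces (sectioning from the free end, tension +): N_BC = 34.1 kN, N_AB = 34.1 kN.
A_AB = 1333 mm².
σ_AB = N_AB/A_AB = 34100/1333 = 25.58 MPa.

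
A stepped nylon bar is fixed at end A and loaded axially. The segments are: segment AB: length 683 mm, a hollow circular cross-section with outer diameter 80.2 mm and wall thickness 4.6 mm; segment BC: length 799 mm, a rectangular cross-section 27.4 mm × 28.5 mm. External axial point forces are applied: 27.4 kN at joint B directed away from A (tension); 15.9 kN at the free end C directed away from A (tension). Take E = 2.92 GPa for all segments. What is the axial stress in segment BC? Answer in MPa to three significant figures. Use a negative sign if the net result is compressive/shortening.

20.4 MPa

Internal axial forces (sectioning from the free end, tension +): N_BC = 15.9 kN, N_AB = 43.3 kN.
A_BC = 780.9 mm².
σ_BC = N_BC/A_BC = 15900/780.9 = 20.36 MPa.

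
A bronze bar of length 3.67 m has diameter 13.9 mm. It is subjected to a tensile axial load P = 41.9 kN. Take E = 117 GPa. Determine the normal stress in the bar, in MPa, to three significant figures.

276 MPa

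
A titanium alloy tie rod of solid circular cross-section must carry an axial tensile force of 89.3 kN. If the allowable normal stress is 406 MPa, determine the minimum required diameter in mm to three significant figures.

Required area A ≥ P/σ_allow = 89300/406 = 220 mm².
For a solid circular section, d ≥ √(4A/π) = 16.73 mm.

16.7 mm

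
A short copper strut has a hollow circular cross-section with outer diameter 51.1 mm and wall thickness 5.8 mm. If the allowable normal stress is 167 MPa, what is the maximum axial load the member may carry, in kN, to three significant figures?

138 kN

A = 825.4 mm².
P_max = σ_allow · A = 167 · 825.4 = 137800 N = 137.8 kN.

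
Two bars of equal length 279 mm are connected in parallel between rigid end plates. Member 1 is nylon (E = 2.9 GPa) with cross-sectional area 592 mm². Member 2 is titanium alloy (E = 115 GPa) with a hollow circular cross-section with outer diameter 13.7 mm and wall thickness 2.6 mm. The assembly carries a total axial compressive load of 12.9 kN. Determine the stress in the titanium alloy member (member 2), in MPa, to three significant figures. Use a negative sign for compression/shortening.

-122 MPa

A_2 = 90.67 mm².
Equal strain + equilibrium ⇒ each member carries load in proportion to AE: A₁E₁ = 1717000 N, A₂E₂ = 10430000 N, ΣAE = 12140000 N.
σ₂ = P·E₂/ΣAE = -12900·115000/12140000 = -122.2 MPa.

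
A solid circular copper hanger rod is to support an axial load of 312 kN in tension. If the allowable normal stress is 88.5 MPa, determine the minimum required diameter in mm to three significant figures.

67.0 mm

Required area A ≥ P/σ_allow = 312000/88.5 = 3525 mm².
For a solid circular section, d ≥ √(4A/π) = 67 mm.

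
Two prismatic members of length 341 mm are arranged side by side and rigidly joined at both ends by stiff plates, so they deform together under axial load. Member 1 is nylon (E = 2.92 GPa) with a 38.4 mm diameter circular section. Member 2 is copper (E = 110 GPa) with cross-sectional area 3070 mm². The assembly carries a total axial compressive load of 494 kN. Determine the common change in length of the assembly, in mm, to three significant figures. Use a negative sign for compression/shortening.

A_1 = 1158 mm².
Equal strain + equilibrium ⇒ each member carries load in proportion to AE: A₁E₁ = 3382000 N, A₂E₂ = 337700000 N, ΣAE = 341100000 N.
δ = PL/ΣAE = -494000·341/341100000 = -0.4939 mm.

-0.494 mm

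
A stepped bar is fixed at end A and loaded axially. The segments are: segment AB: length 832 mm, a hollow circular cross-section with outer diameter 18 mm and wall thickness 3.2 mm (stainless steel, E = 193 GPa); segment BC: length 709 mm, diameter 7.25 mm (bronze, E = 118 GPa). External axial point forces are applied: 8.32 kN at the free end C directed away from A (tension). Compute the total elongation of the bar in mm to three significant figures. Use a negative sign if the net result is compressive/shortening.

1.45 mm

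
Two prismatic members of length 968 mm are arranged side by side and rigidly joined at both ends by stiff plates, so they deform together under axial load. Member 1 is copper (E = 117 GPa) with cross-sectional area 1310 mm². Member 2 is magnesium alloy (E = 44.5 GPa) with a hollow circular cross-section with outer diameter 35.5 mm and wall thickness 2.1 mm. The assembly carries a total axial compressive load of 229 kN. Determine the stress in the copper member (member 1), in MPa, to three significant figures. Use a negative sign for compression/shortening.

-164 MPa

A_2 = 220.4 mm².
Equal strain + equilibrium ⇒ each member carries load in proportion to AE: A₁E₁ = 153300000 N, A₂E₂ = 9806000 N, ΣAE = 163100000 N.
σ₁ = P·E₁/ΣAE = -229000·117000/163100000 = -164.3 MPa.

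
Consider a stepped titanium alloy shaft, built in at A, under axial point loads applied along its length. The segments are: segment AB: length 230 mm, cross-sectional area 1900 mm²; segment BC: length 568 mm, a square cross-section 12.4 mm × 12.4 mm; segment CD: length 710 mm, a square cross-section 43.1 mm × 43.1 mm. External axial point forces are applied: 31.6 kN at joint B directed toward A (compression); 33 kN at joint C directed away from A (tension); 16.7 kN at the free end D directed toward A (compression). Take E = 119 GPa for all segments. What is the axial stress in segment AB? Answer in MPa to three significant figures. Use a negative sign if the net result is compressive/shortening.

Internal axial forces (sectioning from the free end, tension +): N_CD = -16.7 kN, N_BC = 16.3 kN, N_AB = -15.3 kN.
σ_AB = N_AB/A_AB = -15300/1900 = -8.053 MPa.

-8.05 MPa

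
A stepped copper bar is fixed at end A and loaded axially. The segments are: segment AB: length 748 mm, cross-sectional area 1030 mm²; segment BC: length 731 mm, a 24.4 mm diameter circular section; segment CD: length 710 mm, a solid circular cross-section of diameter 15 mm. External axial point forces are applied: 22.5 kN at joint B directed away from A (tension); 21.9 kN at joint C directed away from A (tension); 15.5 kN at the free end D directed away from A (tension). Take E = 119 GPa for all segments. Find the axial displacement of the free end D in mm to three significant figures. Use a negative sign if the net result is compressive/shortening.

1.38 mm

Internal axial forces (sectioning from the free end, tension +): N_CD = 15.5 kN, N_BC = 37.4 kN, N_AB = 59.9 kN.
A_BC = 467.6 mm².
A_CD = 176.7 mm².
δ_AB = 59900·748/(1030·119000) = 0.3655 mm
δ_BC = 37400·731/(467.6·119000) = 0.4913 mm
δ_CD = 15500·710/(176.7·119000) = 0.5233 mm
δ = Σδ_i = 1.38 mm.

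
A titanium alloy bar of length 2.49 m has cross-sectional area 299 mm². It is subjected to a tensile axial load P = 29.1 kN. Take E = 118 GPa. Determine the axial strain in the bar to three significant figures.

8.25e-04

σ = N/A = 97.32 MPa; ε = σ/E = 97.32/118000 = 8.248e-04.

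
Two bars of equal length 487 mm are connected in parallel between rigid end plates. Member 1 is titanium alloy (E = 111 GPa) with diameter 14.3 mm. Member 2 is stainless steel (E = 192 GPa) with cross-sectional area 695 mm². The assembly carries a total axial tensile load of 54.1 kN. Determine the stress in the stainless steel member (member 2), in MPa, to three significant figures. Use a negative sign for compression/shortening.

A_1 = 160.6 mm².
Equal strain + equilibrium ⇒ each member carries load in proportion to AE: A₁E₁ = 17830000 N, A₂E₂ = 133400000 N, ΣAE = 151300000 N.
σ₂ = P·E₂/ΣAE = 54100·192000/151300000 = 68.67 MPa.

68.7 MPa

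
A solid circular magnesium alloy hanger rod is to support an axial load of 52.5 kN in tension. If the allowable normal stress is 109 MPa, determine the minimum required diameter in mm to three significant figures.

Required area A ≥ P/σ_allow = 52500/109 = 481.7 mm².
For a solid circular section, d ≥ √(4A/π) = 24.76 mm.

24.8 mm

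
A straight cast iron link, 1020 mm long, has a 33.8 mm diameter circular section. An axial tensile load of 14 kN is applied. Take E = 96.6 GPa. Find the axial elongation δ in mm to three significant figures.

0.165 mm

A = 897.3 mm².
δ_mech = NL/(AE) = 14000·1020/(897.3·96600) = 0.1648 mm.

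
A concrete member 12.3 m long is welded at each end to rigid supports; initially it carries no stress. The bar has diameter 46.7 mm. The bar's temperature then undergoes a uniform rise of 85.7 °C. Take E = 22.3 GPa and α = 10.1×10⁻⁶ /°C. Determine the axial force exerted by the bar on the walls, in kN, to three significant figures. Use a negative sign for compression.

Free thermal expansion αLΔT = 10.1e-6 · 12300 · 85.7 = 10.65 mm.
The walls impose strain ε = −(10.65)/12300 = -8.6557e-04; σ = Eε = 22300 · -8.6557e-04 = -19.3 MPa.
Wall reaction R = σ·A = -19.3·1713 = -33060 N = -33.06 kN.

-33.1 kN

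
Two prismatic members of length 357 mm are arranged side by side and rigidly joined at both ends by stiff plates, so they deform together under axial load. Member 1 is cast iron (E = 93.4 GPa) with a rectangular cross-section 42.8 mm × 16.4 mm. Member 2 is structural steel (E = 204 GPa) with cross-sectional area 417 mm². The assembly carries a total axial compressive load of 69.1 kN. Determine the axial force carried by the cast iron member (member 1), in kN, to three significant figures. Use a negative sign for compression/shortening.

-30.1 kN

A_1 = 701.9 mm².
Equal strain + equilibrium ⇒ each member carries load in proportion to AE: A₁E₁ = 65560000 N, A₂E₂ = 85070000 N, ΣAE = 150600000 N.
F₁ = P·A₁E₁/ΣAE = -69100·65560000/150600000 = -30080 N.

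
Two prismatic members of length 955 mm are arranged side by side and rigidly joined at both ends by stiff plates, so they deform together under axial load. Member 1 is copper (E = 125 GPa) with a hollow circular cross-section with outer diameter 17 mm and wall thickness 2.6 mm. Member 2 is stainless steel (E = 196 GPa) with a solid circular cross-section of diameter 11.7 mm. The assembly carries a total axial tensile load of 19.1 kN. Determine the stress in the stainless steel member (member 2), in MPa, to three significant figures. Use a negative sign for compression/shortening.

105 MPa

A_1 = 117.6 mm².
A_2 = 107.5 mm².
Equal strain + equilibrium ⇒ each member carries load in proportion to AE: A₁E₁ = 14700000 N, A₂E₂ = 21070000 N, ΣAE = 35780000 N.
σ₂ = P·E₂/ΣAE = 19100·196000/35780000 = 104.6 MPa.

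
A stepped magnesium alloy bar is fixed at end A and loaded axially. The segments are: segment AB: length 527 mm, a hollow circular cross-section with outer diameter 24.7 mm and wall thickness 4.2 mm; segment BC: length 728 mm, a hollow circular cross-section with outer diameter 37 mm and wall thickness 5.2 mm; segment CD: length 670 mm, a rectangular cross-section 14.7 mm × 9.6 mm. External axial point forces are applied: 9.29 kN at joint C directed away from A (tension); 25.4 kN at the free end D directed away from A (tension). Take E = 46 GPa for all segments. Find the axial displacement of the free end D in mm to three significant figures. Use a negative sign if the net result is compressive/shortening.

5.15 mm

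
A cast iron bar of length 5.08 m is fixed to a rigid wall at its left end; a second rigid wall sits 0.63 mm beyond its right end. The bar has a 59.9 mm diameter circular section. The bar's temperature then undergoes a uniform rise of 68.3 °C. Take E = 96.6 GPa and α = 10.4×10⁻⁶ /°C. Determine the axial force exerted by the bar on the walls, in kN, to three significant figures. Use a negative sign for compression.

-160 kN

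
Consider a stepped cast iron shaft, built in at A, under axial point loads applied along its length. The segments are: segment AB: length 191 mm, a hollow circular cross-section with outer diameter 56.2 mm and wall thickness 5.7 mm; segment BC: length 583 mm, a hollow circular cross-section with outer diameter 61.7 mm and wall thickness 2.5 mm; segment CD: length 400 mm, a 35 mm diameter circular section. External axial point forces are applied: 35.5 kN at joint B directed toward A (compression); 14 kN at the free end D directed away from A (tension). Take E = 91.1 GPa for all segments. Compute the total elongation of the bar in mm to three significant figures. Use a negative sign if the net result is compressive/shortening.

0.207 mm

Internal axial forces (sectioning from the free end, tension +): N_CD = 14 kN, N_BC = 14 kN, N_AB = -21.5 kN.
A_AB = 904.3 mm².
A_BC = 465 mm².
A_CD = 962.1 mm².
δ_AB = -21500·191/(904.3·91100) = -0.04985 mm
δ_BC = 14000·583/(465·91100) = 0.1927 mm
δ_CD = 14000·400/(962.1·91100) = 0.06389 mm
δ = Σδ_i = 0.2067 mm.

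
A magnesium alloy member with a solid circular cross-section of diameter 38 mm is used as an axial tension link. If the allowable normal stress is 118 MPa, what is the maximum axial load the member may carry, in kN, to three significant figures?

134 kN

A = 1134 mm².
P_max = σ_allow · A = 118 · 1134 = 133800 N = 133.8 kN.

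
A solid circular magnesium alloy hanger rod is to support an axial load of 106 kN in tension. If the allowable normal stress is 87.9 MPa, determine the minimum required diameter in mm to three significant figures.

39.2 mm

Required area A ≥ P/σ_allow = 106000/87.9 = 1206 mm².
For a solid circular section, d ≥ √(4A/π) = 39.18 mm.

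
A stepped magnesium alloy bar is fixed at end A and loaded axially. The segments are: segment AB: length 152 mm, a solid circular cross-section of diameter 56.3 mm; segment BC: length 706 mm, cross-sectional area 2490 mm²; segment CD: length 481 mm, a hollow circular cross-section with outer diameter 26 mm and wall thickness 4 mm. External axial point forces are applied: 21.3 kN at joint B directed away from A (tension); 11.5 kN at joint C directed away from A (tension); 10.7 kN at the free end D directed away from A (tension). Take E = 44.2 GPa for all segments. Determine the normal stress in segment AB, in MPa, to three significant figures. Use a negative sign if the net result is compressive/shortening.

17.5 MPa

Internal axial forces (sectioning from the free end, tension +): N_CD = 10.7 kN, N_BC = 22.2 kN, N_AB = 43.5 kN.
A_AB = 2489 mm².
σ_AB = N_AB/A_AB = 43500/2489 = 17.47 MPa.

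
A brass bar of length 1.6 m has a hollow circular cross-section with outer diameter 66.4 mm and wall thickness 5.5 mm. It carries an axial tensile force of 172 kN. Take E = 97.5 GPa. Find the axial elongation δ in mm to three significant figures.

A = 1052 mm².
δ_mech = NL/(AE) = 172000·1600/(1052·97500) = 2.682 mm.

2.68 mm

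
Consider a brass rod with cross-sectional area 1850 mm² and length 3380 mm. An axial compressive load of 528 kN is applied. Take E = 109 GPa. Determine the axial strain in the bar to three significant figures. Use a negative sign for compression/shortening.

σ = N/A = -285.4 MPa; ε = σ/E = -285.4/109000 = -2.618e-03.

-0.00262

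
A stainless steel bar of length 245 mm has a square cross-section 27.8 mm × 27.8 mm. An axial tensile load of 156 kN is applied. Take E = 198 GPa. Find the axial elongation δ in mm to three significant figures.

A = 772.8 mm².
δ_mech = NL/(AE) = 156000·245/(772.8·198000) = 0.2498 mm.

0.250 mm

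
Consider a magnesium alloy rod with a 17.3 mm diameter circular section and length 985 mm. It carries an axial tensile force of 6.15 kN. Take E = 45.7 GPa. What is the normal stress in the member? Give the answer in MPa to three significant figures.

26.2 MPa

A = 235.1 mm².
σ = N/A = 6150/235.1 = 26.16 MPa.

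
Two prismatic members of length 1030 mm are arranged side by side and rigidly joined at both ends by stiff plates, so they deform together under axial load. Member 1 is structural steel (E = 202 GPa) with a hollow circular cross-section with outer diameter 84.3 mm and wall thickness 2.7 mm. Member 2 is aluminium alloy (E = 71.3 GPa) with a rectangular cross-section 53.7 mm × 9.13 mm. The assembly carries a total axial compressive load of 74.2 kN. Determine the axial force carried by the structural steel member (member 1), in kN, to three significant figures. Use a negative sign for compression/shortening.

-59.4 kN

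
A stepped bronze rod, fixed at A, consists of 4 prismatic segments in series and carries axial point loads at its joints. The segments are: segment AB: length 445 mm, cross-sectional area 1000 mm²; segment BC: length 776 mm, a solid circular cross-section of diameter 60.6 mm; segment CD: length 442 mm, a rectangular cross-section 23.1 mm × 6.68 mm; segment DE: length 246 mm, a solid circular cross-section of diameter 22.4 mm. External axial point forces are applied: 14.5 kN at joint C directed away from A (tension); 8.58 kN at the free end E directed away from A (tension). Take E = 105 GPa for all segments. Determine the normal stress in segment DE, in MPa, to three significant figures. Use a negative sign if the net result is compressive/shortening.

Internal axial forces (sectioning from the free end, tension +): N_DE = 8.58 kN, N_CD = 8.58 kN, N_BC = 23.08 kN, N_AB = 23.08 kN.
A_DE = 394.1 mm².
σ_DE = N_DE/A_DE = 8580/394.1 = 21.77 MPa.

21.8 MPa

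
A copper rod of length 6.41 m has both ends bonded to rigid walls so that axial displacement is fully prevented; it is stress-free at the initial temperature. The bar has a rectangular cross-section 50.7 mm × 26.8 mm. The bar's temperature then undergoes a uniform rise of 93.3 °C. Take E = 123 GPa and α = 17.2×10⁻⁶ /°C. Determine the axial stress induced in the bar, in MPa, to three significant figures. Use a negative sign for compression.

Free thermal expansion αLΔT = 17.2e-6 · 6410 · 93.3 = 10.29 mm.
The walls impose strain ε = −(10.29)/6410 = -1.6048e-03; σ = Eε = 123000 · -1.6048e-03 = -197.4 MPa.

-197 MPa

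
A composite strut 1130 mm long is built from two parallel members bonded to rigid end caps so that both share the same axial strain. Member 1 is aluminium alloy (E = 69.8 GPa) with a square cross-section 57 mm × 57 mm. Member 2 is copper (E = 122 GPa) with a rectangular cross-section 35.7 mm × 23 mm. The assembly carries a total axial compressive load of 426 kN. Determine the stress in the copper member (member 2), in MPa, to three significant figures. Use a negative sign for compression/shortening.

A_1 = 3249 mm².
A_2 = 821.1 mm².
Equal strain + equilibrium ⇒ each member carries load in proportion to AE: A₁E₁ = 226800000 N, A₂E₂ = 100200000 N, ΣAE = 327000000 N.
σ₂ = P·E₂/ΣAE = -426000·122000/327000000 = -159 MPa.

-159 MPa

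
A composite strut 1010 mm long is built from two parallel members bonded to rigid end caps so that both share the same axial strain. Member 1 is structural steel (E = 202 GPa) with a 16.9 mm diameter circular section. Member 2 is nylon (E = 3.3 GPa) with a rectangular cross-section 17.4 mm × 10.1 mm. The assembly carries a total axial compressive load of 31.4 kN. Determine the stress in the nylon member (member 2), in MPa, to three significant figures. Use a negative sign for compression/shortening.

-2.26 MPa

A_1 = 224.3 mm².
A_2 = 175.7 mm².
Equal strain + equilibrium ⇒ each member carries load in proportion to AE: A₁E₁ = 45310000 N, A₂E₂ = 579900 N, ΣAE = 45890000 N.
σ₂ = P·E₂/ΣAE = -31400·3300/45890000 = -2.258 MPa.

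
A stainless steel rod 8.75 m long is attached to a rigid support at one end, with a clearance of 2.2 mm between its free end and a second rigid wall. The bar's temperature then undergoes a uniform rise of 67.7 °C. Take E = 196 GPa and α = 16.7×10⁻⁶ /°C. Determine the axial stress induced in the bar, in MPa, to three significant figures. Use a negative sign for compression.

-172 MPa

Free thermal expansion αLΔT = 16.7e-6 · 8750 · 67.7 = 9.893 mm.
The walls engage after the gap closes; constrained expansion = 9.893 − 2.2 = 7.693 mm.
The walls impose strain ε = −(7.693)/8750 = -8.7916e-04; σ = Eε = 196000 · -8.7916e-04 = -172.3 MPa.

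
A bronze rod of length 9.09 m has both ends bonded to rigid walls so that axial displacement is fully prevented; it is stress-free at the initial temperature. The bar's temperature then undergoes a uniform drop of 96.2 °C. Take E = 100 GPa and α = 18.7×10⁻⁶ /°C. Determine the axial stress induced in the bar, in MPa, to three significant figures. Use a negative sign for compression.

Free thermal expansion αLΔT = 18.7e-6 · 9090 · -96.2 = -16.35 mm.
The walls impose strain ε = −(-16.35)/9090 = 1.7989e-03; σ = Eε = 100000 · 1.7989e-03 = 179.9 MPa.

180 MPa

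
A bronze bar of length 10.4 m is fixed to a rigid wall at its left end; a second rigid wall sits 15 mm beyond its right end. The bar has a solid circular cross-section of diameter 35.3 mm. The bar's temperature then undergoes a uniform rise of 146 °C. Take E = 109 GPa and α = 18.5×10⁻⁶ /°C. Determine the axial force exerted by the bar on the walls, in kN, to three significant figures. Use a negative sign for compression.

-134 kN

Free thermal expansion αLΔT = 18.5e-6 · 10400 · 146 = 28.09 mm.
The walls engage after the gap closes; constrained expansion = 28.09 − 15 = 13.09 mm.
The walls impose strain ε = −(13.09)/10400 = -1.2587e-03; σ = Eε = 109000 · -1.2587e-03 = -137.2 MPa.
Wall reaction R = σ·A = -137.2·978.7 = -134300 N = -134.3 kN.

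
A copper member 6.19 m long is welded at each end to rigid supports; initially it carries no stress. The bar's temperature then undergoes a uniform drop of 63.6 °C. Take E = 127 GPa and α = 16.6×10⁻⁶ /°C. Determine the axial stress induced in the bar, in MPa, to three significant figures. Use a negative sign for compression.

Free thermal expansion αLΔT = 16.6e-6 · 6190 · -63.6 = -6.535 mm.
The walls impose strain ε = −(-6.535)/6190 = 1.0558e-03; σ = Eε = 127000 · 1.0558e-03 = 134.1 MPa.

134 MPa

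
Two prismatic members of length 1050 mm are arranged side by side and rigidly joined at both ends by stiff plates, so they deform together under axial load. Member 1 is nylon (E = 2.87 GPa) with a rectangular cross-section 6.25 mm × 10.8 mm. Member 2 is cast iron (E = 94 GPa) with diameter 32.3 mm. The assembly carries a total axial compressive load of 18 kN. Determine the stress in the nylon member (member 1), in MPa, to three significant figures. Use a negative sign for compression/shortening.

A_1 = 67.5 mm².
A_2 = 819.4 mm².
Equal strain + equilibrium ⇒ each member carries load in proportion to AE: A₁E₁ = 193700 N, A₂E₂ = 77020000 N, ΣAE = 77220000 N.
σ₁ = P·E₁/ΣAE = -18000·2870/77220000 = -0.669 MPa.

-0.669 MPa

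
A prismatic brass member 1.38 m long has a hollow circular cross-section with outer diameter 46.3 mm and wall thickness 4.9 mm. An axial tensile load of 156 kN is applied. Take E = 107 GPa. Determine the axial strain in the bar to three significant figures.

0.00229

A = 637.3 mm².
σ = N/A = 244.8 MPa; ε = σ/E = 244.8/107000 = 2.288e-03.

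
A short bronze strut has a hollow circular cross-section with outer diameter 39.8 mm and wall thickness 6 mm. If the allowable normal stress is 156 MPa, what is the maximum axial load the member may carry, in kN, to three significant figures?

A = 637.1 mm².
P_max = σ_allow · A = 156 · 637.1 = 99390 N = 99.39 kN.

99.4 kN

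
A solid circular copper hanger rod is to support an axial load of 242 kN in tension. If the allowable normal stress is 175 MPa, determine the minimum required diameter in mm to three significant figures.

42.0 mm

Required area A ≥ P/σ_allow = 242000/175 = 1383 mm².
For a solid circular section, d ≥ √(4A/π) = 41.96 mm.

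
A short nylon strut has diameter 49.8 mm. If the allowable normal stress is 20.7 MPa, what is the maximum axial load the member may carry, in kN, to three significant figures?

A = 1948 mm².
P_max = σ_allow · A = 20.7 · 1948 = 40320 N = 40.32 kN.

40.3 kN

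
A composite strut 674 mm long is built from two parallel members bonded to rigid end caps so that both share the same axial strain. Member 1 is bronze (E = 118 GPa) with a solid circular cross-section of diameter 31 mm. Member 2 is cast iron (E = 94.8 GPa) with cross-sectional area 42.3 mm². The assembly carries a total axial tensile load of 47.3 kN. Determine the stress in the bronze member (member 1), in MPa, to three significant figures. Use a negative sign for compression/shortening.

60.0 MPa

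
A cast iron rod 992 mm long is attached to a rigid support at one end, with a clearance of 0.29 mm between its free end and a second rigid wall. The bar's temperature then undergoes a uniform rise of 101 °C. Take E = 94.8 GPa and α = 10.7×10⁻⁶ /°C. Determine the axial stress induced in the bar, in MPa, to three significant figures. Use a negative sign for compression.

-74.7 MPa

Free thermal expansion αLΔT = 10.7e-6 · 992 · 101 = 1.072 mm.
The walls engage after the gap closes; constrained expansion = 1.072 − 0.29 = 0.7821 mm.
The walls impose strain ε = −(0.7821)/992 = -7.8836e-04; σ = Eε = 94800 · -7.8836e-04 = -74.74 MPa.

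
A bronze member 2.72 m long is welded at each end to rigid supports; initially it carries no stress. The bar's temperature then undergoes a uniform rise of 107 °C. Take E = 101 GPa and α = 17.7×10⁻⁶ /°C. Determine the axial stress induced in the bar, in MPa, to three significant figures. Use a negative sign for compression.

-191 MPa

Free thermal expansion αLΔT = 17.7e-6 · 2720 · 107 = 5.151 mm.
The walls impose strain ε = −(5.151)/2720 = -1.8939e-03; σ = Eε = 101000 · -1.8939e-03 = -191.3 MPa.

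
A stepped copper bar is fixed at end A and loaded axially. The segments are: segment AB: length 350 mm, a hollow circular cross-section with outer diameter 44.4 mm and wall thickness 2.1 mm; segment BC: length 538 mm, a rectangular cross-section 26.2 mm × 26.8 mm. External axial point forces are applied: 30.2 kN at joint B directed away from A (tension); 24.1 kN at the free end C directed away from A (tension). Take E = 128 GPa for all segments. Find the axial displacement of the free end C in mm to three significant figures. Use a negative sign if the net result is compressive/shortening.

Internal axial forces (sectioning from the free end, tension +): N_BC = 24.1 kN, N_AB = 54.3 kN.
A_AB = 279.1 mm².
A_BC = 702.2 mm².
δ_AB = 54300·350/(279.1·128000) = 0.532 mm
δ_BC = 24100·538/(702.2·128000) = 0.1443 mm
δ = Σδ_i = 0.6763 mm.

0.676 mm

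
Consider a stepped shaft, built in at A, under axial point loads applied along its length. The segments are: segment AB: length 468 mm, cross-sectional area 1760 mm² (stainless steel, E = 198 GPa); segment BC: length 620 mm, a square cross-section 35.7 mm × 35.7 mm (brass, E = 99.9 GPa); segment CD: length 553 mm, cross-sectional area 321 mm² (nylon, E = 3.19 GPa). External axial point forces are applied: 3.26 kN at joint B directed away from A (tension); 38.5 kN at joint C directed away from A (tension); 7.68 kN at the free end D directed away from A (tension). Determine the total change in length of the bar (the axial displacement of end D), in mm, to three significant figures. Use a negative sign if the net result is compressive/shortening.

4.44 mm

Internal axial forces (sectioning from the free end, tension +): N_CD = 7.68 kN, N_BC = 46.18 kN, N_AB = 49.44 kN.
A_BC = 1274 mm².
δ_AB = 49440·468/(1760·198000) = 0.0664 mm
δ_BC = 46180·620/(1274·99900) = 0.2249 mm
δ_CD = 7680·553/(321·3190) = 4.148 mm
δ = Σδ_i = 4.439 mm.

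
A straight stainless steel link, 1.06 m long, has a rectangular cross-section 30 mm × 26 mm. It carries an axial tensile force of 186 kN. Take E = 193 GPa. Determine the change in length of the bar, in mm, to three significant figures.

1.31 mm

A = 780 mm².
δ_mech = NL/(AE) = 186000·1060/(780·193000) = 1.31 mm.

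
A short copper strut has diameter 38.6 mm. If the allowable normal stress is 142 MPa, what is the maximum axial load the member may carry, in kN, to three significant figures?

166 kN

A = 1170 mm².
P_max = σ_allow · A = 142 · 1170 = 166200 N = 166.2 kN.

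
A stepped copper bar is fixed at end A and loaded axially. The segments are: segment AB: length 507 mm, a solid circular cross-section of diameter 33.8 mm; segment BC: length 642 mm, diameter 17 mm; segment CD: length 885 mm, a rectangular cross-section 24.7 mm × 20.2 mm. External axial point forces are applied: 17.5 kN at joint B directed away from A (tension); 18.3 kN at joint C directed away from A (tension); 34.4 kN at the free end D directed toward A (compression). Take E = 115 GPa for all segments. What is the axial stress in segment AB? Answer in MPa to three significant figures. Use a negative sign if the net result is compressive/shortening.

1.56 MPa

Internal axial forces (sectioning from the free end, tension +): N_CD = -34.4 kN, N_BC = -16.1 kN, N_AB = 1.4 kN.
A_AB = 897.3 mm².
σ_AB = N_AB/A_AB = 1400/897.3 = 1.56 MPa.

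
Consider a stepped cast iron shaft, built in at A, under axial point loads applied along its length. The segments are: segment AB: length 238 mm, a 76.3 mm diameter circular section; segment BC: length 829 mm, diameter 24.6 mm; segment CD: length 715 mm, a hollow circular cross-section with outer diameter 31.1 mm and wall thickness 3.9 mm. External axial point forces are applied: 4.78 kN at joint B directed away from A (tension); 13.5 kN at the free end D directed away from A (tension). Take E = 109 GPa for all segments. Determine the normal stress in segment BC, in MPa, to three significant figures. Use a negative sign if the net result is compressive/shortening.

28.4 MPa

Internal axial forces (sectioning from the free end, tension +): N_CD = 13.5 kN, N_BC = 13.5 kN, N_AB = 18.28 kN.
A_BC = 475.3 mm².
σ_BC = N_BC/A_BC = 13500/475.3 = 28.4 MPa.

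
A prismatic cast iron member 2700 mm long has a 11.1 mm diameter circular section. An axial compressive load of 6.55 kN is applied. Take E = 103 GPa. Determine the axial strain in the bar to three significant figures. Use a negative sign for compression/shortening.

-6.57e-04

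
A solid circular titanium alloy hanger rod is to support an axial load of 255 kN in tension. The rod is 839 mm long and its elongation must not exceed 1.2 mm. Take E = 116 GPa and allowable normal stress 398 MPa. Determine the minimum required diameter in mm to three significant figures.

Required area A ≥ P/σ_allow = 255000/398 = 640.7 mm².
For a solid circular section, d ≥ √(4A/π) = 28.56 mm.
Elongation limit: A ≥ PL/(Eδ_allow) = 255000·839/(116000·1.2) = 1537 mm² ⇒ d ≥ 44.24 mm.
The elongation limit governs.

44.2 mm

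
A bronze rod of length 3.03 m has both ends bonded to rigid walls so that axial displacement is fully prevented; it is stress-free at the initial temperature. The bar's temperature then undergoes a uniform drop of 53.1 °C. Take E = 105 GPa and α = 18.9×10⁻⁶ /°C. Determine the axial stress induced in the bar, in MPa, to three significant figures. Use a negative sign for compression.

105 MPa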